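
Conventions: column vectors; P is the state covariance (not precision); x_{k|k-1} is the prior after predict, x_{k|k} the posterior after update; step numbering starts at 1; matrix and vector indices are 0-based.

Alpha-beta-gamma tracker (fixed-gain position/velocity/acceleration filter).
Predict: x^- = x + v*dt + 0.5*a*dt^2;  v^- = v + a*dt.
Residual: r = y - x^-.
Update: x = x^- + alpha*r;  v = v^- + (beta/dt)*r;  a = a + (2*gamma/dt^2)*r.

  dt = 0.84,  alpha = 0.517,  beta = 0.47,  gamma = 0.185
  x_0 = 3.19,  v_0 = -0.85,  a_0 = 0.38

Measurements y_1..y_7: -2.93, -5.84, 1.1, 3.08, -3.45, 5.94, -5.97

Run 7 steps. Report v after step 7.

v_post = -1.7357

step 1: x_pred=2.6101  r=-5.5401  x^+=-0.2541  v^+=-3.6306  a^+=-2.5251
step 2: x_pred=-4.1947  r=-1.6453  x^+=-5.0453  v^+=-6.6722  a^+=-3.3878
step 3: x_pred=-11.8452  r=12.9452  x^+=-5.1525  v^+=-2.2749  a^+=3.4003
step 4: x_pred=-5.8638  r=8.9438  x^+=-1.2399  v^+=5.5857  a^+=8.0903
step 5: x_pred=6.3064  r=-9.7564  x^+=1.2623  v^+=6.9226  a^+=2.9742
step 6: x_pred=8.1266  r=-2.1866  x^+=6.9961  v^+=8.1975  a^+=1.8276
step 7: x_pred=14.5268  r=-20.4968  x^+=3.9300  v^+=-1.7357  a^+=-8.9204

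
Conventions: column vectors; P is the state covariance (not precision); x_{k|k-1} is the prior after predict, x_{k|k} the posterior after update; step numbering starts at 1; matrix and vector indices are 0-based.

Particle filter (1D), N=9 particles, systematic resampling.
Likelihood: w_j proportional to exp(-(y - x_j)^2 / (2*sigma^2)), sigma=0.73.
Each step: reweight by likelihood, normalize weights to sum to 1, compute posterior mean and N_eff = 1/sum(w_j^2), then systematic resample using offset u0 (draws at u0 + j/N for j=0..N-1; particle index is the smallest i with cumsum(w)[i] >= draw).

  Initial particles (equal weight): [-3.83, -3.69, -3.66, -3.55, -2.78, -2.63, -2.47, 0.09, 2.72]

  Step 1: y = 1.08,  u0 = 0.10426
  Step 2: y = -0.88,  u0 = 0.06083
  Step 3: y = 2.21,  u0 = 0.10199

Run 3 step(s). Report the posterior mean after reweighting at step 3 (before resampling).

post_mean = 0.0900

step 1: w=[0.0000, 0.0000, 0.0000, 0.0000, 0.0000, 0.0000, 0.0000, 0.8326, 0.1674]  mean=0.5303  Neff=1.3866  idx=[7, 7, 7, 7, 7, 7, 7, 8, 8]
step 2: w=[0.1429, 0.1429, 0.1429, 0.1429, 0.1429, 0.1429, 0.1429, 0.0000, 0.0000]  mean=0.0900  Neff=7.0001  idx=[0, 1, 1, 2, 3, 4, 5, 5, 6]
step 3: w=[0.1111, 0.1111, 0.1111, 0.1111, 0.1111, 0.1111, 0.1111, 0.1111, 0.1111]  mean=0.0900  Neff=9.0000  idx=[0, 1, 2, 3, 4, 5, 6, 7, 8]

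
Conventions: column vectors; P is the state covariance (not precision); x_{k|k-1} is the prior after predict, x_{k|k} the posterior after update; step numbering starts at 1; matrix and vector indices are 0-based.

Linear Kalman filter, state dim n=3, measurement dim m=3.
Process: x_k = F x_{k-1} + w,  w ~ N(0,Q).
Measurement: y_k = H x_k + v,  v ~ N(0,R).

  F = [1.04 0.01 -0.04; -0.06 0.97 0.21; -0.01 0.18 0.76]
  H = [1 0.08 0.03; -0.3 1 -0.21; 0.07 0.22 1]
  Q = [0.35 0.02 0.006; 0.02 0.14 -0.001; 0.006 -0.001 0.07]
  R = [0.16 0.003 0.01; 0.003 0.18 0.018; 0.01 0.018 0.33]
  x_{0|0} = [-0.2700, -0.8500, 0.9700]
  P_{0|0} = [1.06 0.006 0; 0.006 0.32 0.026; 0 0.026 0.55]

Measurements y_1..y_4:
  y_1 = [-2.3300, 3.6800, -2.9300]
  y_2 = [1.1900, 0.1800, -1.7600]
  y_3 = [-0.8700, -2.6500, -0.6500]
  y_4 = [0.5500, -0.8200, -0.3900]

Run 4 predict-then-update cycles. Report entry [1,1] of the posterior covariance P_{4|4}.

P_post[1,1] = 0.1091

step 1: x^-=[-0.3281, -0.6046, 0.5869]  P^-=[1.4975 -0.0426 -0.0200; -0.0426 0.4791 0.1633; -0.0200 0.1633 0.4052]  S=[1.6537 -0.4455 0.1199; -0.4455 0.7661 0.1687; 0.1199 0.1687 0.8335]  K=[0.8689 -0.1294 -0.0083; 0.1660 0.6581 0.1617; -0.0458 -0.0360 0.5415]  nu=[-1.9711, 4.3094, -3.3609]  x^+=[-2.5707, 1.3607, -1.2977]  P^+=[0.1374 0.0183 -0.0100; 0.0183 0.1349 0.0359; -0.0100 0.0359 0.1704]
step 2: x^-=[-2.6080, 1.2016, -0.7156]  P^-=[0.5001 0.0262 -0.0048; 0.0262 0.2877 0.0778; -0.0048 0.0778 0.1827]  S=[0.6663 -0.0975 0.0633; -0.0975 0.4718 0.1082; 0.0633 0.1082 0.5634]  K=[0.7374 -0.1083 0.0017; 0.1468 0.5591 0.1297; -0.0236 -0.0001 0.3567]  nu=[3.7234, -1.9543, -1.1262]  x^+=[0.3473, 0.5096, -1.2051]  P^+=[0.1165 0.0165 -0.0058; 0.0165 0.1143 0.0280; -0.0058 0.0280 0.1117]
step 3: x^-=[0.4145, 0.2204, -0.8276]  P^-=[0.4770 0.0272 0.0001; 0.0272 0.2625 0.0585; 0.0001 0.0585 0.1459]  S=[0.6435 -0.0927 0.0637; -0.0927 0.4510 0.0910; 0.0637 0.0910 0.5176]  K=[0.7285 -0.1084 0.0057; 0.1445 0.5432 0.1150; -0.0170 -0.0042 0.3097]  nu=[-1.2773, -2.9199, 0.1001]  x^+=[-0.1990, -1.5388, -0.7625]  P^+=[0.1151 0.0164 -0.0045; 0.0164 0.1102 0.0238; -0.0045 0.0238 0.0970]
step 4: x^-=[-0.1918, -1.6409, -0.8545]  P^-=[0.4754 0.0277 0.0016; 0.0277 0.2563 0.0521; 0.0016 0.0521 0.1361]  S=[0.6419 -0.0926 0.0642; -0.0926 0.4467 0.0851; 0.0642 0.0851 0.5049]  K=[0.7278 -0.1084 0.0068; 0.1444 0.5396 0.1094; -0.0154 -0.0080 0.2959]  nu=[0.8987, 0.5839, 0.8389]  x^+=[0.4047, -1.1042, -0.6248]  P^+=[0.1150 0.0164 -0.0041; 0.0164 0.1091 0.0221; -0.0041 0.0221 0.0928]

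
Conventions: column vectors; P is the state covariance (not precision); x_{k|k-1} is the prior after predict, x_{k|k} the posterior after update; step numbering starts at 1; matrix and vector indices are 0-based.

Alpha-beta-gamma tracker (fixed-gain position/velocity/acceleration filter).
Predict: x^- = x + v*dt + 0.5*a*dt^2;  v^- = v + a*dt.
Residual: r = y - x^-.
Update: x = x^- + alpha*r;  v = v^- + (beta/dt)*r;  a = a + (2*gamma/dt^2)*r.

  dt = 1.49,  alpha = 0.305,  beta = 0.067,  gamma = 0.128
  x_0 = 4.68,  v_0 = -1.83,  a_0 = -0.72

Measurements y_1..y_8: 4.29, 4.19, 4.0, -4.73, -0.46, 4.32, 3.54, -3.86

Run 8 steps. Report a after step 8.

a_post = -1.8254

step 1: x_pred=1.1541  r=3.1359  x^+=2.1105  v^+=-2.7618  a^+=-0.3584
step 2: x_pred=-2.4024  r=6.5924  x^+=-0.3917  v^+=-2.9994  a^+=0.4018
step 3: x_pred=-4.4148  r=8.4148  x^+=-1.8483  v^+=-2.0223  a^+=1.3721
step 4: x_pred=-3.3385  r=-1.3915  x^+=-3.7629  v^+=-0.0405  a^+=1.2116
step 5: x_pred=-2.4783  r=2.0183  x^+=-1.8627  v^+=1.8556  a^+=1.4444
step 6: x_pred=2.5054  r=1.8146  x^+=3.0588  v^+=4.0892  a^+=1.6536
step 7: x_pred=10.9874  r=-7.4474  x^+=8.7159  v^+=6.2182  a^+=0.7948
step 8: x_pred=18.8634  r=-22.7234  x^+=11.9327  v^+=6.3807  a^+=-1.8254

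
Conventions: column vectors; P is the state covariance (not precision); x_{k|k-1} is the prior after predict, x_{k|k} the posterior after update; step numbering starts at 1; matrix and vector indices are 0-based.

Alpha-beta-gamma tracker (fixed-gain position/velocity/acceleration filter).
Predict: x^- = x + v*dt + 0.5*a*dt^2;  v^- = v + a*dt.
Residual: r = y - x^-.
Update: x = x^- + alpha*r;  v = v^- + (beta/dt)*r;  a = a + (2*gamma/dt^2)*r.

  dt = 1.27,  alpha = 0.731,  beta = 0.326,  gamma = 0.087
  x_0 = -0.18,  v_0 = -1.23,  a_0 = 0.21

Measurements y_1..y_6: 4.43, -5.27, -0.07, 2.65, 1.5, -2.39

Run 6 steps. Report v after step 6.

v_post = 0.2131

step 1: x_pred=-1.5727  r=6.0027  x^+=2.8153  v^+=0.5776  a^+=0.8576
step 2: x_pred=4.2404  r=-9.5104  x^+=-2.7117  v^+=-0.7746  a^+=-0.1684
step 3: x_pred=-3.8312  r=3.7612  x^+=-1.0818  v^+=-0.0230  a^+=0.2374
step 4: x_pred=-0.9195  r=3.5695  x^+=1.6898  v^+=1.1948  a^+=0.6224
step 5: x_pred=3.7091  r=-2.2091  x^+=2.0943  v^+=1.4182  a^+=0.3841
step 6: x_pred=4.2051  r=-6.5951  x^+=-0.6159  v^+=0.2131  a^+=-0.3274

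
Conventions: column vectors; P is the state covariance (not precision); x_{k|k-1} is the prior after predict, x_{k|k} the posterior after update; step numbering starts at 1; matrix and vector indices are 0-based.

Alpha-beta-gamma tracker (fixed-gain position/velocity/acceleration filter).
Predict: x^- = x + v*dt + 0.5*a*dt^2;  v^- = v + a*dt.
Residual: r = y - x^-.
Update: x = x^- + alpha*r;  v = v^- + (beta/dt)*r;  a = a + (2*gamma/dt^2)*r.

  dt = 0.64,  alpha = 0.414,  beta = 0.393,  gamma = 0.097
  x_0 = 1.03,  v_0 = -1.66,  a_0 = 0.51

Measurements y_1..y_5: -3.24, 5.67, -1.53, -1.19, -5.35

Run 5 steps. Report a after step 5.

step 1: x_pred=0.0720  r=-3.3120  x^+=-1.2991  v^+=-3.3674  a^+=-1.0587
step 2: x_pred=-3.6711  r=9.3411  x^+=0.1961  v^+=1.6910  a^+=3.3656
step 3: x_pred=1.9677  r=-3.4977  x^+=0.5196  v^+=1.6972  a^+=1.7090
step 4: x_pred=1.9558  r=-3.1458  x^+=0.6535  v^+=0.8592  a^+=0.2190
step 5: x_pred=1.2482  r=-6.5982  x^+=-1.4835  v^+=-3.0524  a^+=-2.9061

a_post = -2.9061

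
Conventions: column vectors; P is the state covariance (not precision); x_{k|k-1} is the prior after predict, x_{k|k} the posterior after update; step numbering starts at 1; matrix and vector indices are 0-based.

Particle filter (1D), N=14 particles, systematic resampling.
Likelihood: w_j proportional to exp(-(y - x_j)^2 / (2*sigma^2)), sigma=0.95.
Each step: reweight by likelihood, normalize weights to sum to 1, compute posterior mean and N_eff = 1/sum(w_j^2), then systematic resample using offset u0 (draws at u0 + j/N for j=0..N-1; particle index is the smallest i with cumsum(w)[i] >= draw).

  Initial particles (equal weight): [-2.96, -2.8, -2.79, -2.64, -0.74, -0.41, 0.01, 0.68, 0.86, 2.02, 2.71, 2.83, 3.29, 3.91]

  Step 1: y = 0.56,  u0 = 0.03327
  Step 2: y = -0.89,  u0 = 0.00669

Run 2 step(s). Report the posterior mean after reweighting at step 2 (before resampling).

post_mean = -0.0427

step 1: w=[0.0002, 0.0005, 0.0005, 0.0008, 0.0924, 0.1399, 0.1993, 0.2338, 0.2242, 0.0723, 0.0182, 0.0136, 0.0038, 0.0005]  mean=0.4708  Neff=5.6011  idx=[4, 5, 5, 6, 6, 6, 7, 7, 7, 8, 8, 8, 8, 9]
step 2: w=[0.1600, 0.1426, 0.1426, 0.1035, 0.1035, 0.1035, 0.0414, 0.0414, 0.0414, 0.0297, 0.0297, 0.0297, 0.0297, 0.0015]  mean=-0.0427  Neff=9.3403  idx=[0, 0, 0, 1, 1, 2, 2, 3, 4, 4, 5, 6, 8, 10]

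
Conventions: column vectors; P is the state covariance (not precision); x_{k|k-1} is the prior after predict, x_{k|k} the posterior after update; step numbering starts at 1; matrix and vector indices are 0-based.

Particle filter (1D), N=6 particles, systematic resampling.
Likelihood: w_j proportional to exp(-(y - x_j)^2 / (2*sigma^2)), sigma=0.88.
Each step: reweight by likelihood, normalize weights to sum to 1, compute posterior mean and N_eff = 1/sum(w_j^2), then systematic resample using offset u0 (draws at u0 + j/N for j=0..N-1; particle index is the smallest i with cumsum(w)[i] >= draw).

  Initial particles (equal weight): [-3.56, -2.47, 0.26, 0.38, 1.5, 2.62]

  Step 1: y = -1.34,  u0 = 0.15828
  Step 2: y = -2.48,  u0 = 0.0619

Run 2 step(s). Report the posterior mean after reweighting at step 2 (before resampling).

post_mean = -2.4533

step 1: w=[0.0503, 0.5315, 0.2321, 0.1795, 0.0066, 0.0000]  mean=-1.3531  Neff=2.6947  idx=[1, 1, 1, 2, 3, 3]
step 2: w=[0.3313, 0.3313, 0.3313, 0.0026, 0.0017, 0.0017]  mean=-2.4533  Neff=3.0360  idx=[0, 0, 1, 1, 2, 2]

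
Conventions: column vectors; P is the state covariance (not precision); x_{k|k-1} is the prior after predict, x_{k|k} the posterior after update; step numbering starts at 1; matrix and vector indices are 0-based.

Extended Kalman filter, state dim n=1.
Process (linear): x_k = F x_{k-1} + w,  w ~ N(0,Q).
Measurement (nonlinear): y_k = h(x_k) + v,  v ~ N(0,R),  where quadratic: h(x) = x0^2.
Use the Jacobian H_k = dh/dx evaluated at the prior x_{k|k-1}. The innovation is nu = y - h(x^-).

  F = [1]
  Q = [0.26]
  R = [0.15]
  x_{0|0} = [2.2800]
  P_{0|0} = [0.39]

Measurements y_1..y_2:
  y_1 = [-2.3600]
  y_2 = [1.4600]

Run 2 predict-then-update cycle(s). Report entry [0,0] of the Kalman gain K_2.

K[0,0] = 0.5816

step 1: x^-=[2.2800]  P^-=[0.6500]  H_jac=[4.5600]  S=[13.6658]  K=[0.2169]  nu=[-7.5584]  x^+=[0.6406]  P^+=[0.0071]
step 2: x^-=[0.6406]  P^-=[0.2671]  H_jac=[1.2813]  S=[0.5886]  K=[0.5816]  nu=[1.0496]  x^+=[1.2510]  P^+=[0.0681]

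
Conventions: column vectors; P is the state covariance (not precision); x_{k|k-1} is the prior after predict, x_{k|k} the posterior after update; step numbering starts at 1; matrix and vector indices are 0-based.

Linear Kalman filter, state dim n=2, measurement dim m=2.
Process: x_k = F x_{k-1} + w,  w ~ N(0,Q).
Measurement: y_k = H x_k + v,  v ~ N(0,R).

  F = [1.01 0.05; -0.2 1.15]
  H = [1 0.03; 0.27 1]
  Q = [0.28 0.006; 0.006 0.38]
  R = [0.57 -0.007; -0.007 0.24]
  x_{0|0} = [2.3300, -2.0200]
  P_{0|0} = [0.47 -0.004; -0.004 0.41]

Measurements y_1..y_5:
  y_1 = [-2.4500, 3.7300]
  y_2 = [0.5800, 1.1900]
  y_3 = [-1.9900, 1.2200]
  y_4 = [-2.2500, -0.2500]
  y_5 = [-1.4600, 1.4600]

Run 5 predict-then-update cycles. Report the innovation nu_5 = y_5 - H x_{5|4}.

innov = [0.0442, 0.7683]

step 1: x^-=[2.2523, -2.7890]  P^-=[0.7601 -0.0700; -0.0700 0.9429]  S=[1.3267 0.1560; 0.1560 1.2005]  K=[0.5667 0.0390; -0.1238 0.7857]  nu=[-4.6186, 5.9109]  x^+=[-0.1345, 2.4272]  P^+=[0.3252 -0.0824; -0.0824 0.2117]
step 2: x^-=[-0.0145, 2.8182]  P^-=[0.6040 -0.1424; -0.1424 0.7109]  S=[1.1661 0.0338; 0.0338 0.9180]  K=[0.5142 0.0036; -0.1252 0.7371]  nu=[0.5099, -1.6243]  x^+=[0.2420, 1.5571]  P^+=[0.2955 -0.0825; -0.0825 0.2001]
step 3: x^-=[0.3222, 1.7422]  P^-=[0.5736 -0.1372; -0.1372 0.6944]  S=[1.1360 0.0304; 0.0304 0.9021]  K=[0.5013 0.0027; -0.1221 0.7328]  nu=[-2.3645, -0.6092]  x^+=[-0.8646, 1.5844]  P^+=[0.2881 -0.0807; -0.0807 0.1985]
step 4: x^-=[-0.7940, 1.9950]  P^-=[0.5663 -0.1337; -0.1337 0.6911]  S=[1.1289 0.0319; 0.0319 0.9002]  K=[0.4980 0.0037; -0.1207 0.7319]  nu=[-1.5158, -2.0306]  x^+=[-1.5564, 0.6917]  P^+=[0.2862 -0.0799; -0.0799 0.1981]
step 5: x^-=[-1.5374, 1.1068]  P^-=[0.5644 -0.1324; -0.1324 0.6901]  S=[1.1271 0.0326; 0.0326 0.8998]  K=[0.4971 0.0042; -0.1203 0.7316]  nu=[0.0442, 0.7683]  x^+=[-1.5122, 1.6636]  P^+=[0.2857 -0.0796; -0.0796 0.1979]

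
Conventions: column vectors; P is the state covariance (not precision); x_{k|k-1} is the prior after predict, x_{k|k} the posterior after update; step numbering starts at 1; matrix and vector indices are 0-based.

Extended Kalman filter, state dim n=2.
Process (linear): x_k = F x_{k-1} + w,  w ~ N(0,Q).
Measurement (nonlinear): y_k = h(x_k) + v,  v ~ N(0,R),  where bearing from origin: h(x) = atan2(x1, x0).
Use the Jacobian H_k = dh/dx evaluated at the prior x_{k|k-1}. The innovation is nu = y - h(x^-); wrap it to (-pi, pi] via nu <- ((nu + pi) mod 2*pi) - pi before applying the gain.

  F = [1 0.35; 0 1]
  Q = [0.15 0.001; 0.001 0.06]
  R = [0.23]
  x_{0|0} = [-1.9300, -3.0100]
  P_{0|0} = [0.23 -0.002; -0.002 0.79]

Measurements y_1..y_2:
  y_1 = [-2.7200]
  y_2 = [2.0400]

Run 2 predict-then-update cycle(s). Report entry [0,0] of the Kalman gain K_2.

step 1: x^-=[-2.9835, -3.0100]  P^-=[0.4754 0.2755; 0.2755 0.8500]  H_jac=[0.1676 -0.1661]  S=[0.2515]  K=[0.1348; -0.3779]  nu=[-0.3682]  x^+=[-3.0331, -2.8709]  P^+=[0.4708 0.2883; 0.2883 0.8141]
step 2: x^-=[-4.0379, -2.8709]  P^-=[0.9223 0.5742; 0.5742 0.8741]  H_jac=[0.1170 -0.1645]  S=[0.2442]  K=[0.0549; -0.3138]  nu=[-1.7196]  x^+=[-4.1324, -2.3312]  P^+=[0.9216 0.5785; 0.5785 0.8500]

K[0,0] = 0.0549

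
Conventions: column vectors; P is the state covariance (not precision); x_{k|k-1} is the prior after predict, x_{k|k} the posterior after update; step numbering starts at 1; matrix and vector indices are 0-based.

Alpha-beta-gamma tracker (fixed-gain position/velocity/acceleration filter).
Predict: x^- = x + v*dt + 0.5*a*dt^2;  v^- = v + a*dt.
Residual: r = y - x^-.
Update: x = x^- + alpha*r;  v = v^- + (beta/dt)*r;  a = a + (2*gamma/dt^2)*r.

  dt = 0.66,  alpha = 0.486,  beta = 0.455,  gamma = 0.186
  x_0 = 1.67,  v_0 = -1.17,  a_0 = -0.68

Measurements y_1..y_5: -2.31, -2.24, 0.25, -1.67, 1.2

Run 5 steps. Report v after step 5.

v_post = 6.6188

step 1: x_pred=0.7497  r=-3.0597  x^+=-0.7373  v^+=-3.7281  a^+=-3.2930
step 2: x_pred=-3.9151  r=1.6751  x^+=-3.1010  v^+=-4.7467  a^+=-1.8624
step 3: x_pred=-6.6395  r=6.8895  x^+=-3.2912  v^+=-1.2264  a^+=4.0211
step 4: x_pred=-3.2248  r=1.5548  x^+=-2.4692  v^+=2.4994  a^+=5.3489
step 5: x_pred=0.3455  r=0.8545  x^+=0.7608  v^+=6.6188  a^+=6.0787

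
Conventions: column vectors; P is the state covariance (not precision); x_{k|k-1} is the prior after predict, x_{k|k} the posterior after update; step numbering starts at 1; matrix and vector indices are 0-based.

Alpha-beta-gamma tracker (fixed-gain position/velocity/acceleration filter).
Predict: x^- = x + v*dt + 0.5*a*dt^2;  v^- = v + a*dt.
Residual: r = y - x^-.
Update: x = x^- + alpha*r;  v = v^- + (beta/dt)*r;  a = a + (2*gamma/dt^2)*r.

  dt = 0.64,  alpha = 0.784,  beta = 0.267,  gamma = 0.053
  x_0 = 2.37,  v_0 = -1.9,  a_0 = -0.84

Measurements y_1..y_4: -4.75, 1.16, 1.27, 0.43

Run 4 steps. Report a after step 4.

a_post = 0.9729

step 1: x_pred=0.9820  r=-5.7320  x^+=-3.5119  v^+=-4.8289  a^+=-2.3234
step 2: x_pred=-7.0782  r=8.2382  x^+=-0.6195  v^+=-2.8790  a^+=-0.1914
step 3: x_pred=-2.5012  r=3.7712  x^+=0.4554  v^+=-1.4282  a^+=0.7845
step 4: x_pred=-0.2979  r=0.7279  x^+=0.2728  v^+=-0.6224  a^+=0.9729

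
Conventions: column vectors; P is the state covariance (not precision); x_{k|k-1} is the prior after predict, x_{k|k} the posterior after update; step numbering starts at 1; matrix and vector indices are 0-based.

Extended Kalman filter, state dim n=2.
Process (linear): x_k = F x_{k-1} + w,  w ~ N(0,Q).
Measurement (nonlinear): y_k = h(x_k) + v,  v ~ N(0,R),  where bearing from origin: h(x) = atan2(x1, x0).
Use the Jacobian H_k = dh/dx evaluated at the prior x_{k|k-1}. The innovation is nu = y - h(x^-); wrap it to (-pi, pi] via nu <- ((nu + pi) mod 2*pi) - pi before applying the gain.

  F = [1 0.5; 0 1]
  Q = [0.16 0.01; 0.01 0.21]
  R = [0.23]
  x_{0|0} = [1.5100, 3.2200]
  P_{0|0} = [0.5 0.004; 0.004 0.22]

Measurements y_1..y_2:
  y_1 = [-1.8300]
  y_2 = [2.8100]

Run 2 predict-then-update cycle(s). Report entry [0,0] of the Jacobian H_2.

H_jac[0,0] = -0.0728

step 1: x^-=[3.1200, 3.2200]  P^-=[0.7190 0.1240; 0.1240 0.4300]  H_jac=[-0.1602 0.1552]  S=[0.2526]  K=[-0.3797; 0.1855]  nu=[-2.6312]  x^+=[4.1190, 2.7318]  P^+=[0.6826 0.1418; 0.1418 0.4213]
step 2: x^-=[5.4849, 2.7318]  P^-=[1.0897 0.3624; 0.3624 0.6313]  H_jac=[-0.0728 0.1461]  S=[0.2415]  K=[-0.1090; 0.2726]  nu=[2.3479]  x^+=[5.2289, 3.3719]  P^+=[1.0868 0.3696; 0.3696 0.6133]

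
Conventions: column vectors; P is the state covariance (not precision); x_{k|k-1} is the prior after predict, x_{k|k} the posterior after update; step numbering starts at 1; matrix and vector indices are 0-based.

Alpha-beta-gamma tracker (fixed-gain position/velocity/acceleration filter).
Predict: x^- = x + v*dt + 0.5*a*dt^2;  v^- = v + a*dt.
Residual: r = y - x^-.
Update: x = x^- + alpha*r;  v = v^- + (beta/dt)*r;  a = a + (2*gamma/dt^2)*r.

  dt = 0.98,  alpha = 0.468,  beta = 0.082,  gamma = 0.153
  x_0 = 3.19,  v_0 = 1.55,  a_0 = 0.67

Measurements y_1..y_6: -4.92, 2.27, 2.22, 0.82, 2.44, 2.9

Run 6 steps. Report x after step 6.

x_post = -0.2282

step 1: x_pred=5.0307  r=-9.9507  x^+=0.3738  v^+=1.3740  a^+=-2.5005
step 2: x_pred=0.5196  r=1.7504  x^+=1.3388  v^+=-0.9300  a^+=-1.9428
step 3: x_pred=-0.5056  r=2.7256  x^+=0.7700  v^+=-2.6059  a^+=-1.0743
step 4: x_pred=-2.2996  r=3.1196  x^+=-0.8396  v^+=-3.3977  a^+=-0.0804
step 5: x_pred=-4.2080  r=6.6480  x^+=-1.0967  v^+=-2.9202  a^+=2.0378
step 6: x_pred=-2.9800  r=5.8800  x^+=-0.2282  v^+=-0.4312  a^+=3.9112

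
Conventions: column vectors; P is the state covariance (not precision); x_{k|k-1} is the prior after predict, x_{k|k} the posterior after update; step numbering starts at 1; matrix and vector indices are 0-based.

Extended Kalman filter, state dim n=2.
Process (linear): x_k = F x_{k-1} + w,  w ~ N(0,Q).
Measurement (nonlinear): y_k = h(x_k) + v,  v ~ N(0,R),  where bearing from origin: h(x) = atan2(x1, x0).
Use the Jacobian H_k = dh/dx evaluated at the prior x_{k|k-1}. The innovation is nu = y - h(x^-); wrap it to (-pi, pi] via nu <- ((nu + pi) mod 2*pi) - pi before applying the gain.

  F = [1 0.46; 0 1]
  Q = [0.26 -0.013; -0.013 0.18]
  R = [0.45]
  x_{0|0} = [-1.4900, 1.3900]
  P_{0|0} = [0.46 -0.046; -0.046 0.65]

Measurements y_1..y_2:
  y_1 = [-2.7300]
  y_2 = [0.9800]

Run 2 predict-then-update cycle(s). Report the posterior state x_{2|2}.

step 1: x^-=[-0.8506, 1.3900]  P^-=[0.8152 0.2400; 0.2400 0.8300]  H_jac=[-0.5234 -0.3203]  S=[0.8390]  K=[-0.6002; -0.4666]  nu=[1.4332]  x^+=[-1.7109, 0.7212]  P^+=[0.5130 0.0050; 0.0050 0.6473]
step 2: x^-=[-1.3791, 0.7212]  P^-=[0.9146 0.2898; 0.2898 0.8273]  H_jac=[-0.2978 -0.5694]  S=[0.8976]  K=[-0.4872; -0.6210]  nu=[-1.6797]  x^+=[-0.5607, 1.7643]  P^+=[0.7015 0.0182; 0.0182 0.4812]

x_post = [-0.5607, 1.7643]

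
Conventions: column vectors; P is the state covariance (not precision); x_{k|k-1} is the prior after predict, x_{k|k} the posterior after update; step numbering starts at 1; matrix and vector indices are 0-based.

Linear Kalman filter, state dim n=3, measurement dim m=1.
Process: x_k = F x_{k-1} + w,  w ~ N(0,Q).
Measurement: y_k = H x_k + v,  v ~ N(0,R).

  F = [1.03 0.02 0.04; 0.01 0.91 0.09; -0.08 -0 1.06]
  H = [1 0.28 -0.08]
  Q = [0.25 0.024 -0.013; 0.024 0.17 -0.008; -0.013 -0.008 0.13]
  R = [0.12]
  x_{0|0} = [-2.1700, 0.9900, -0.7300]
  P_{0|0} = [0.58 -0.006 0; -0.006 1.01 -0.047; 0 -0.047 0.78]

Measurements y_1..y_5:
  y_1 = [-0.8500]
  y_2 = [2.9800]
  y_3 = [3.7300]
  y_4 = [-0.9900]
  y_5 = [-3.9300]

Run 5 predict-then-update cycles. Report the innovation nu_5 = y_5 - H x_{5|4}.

innov = [-3.8843]

step 1: x^-=[-2.2445, 0.8135, -0.6002]  P^-=[0.8667 0.0437 -0.0287; 0.0437 1.0049 0.0210; -0.0287 0.0210 1.0101]  S=[1.1001]  K=[0.8011; 0.2940; -0.0942]  nu=[1.1187]  x^+=[-1.3484, 1.1424, -0.7056]  P^+=[0.1608 -0.2154 0.0543; -0.2154 0.9098 0.0515; 0.0543 0.0515 1.0004]
step 2: x^-=[-1.3942, 0.9626, -0.6400]  P^-=[0.4182 -0.1491 0.0767; -0.1491 0.9362 0.1529; 0.0767 0.1529 1.2458]  S=[0.5170]  K=[0.7163; 0.1951; 0.0384]  nu=[4.0534]  x^+=[1.5094, 1.7533, -0.4844]  P^+=[0.1529 -0.2213 0.0625; -0.2213 0.9165 0.1490; 0.0625 0.1490 1.2451]
step 3: x^-=[1.5704, 1.5670, -0.6342]  P^-=[0.4109 -0.1492 0.0987; -0.1492 0.9595 0.2707; 0.0987 0.2707 1.5193]  S=[0.5043]  K=[0.7162; 0.1939; 0.1051]  nu=[1.6701]  x^+=[2.7665, 1.8909, -0.4588]  P^+=[0.1522 -0.2193 0.0608; -0.2193 0.9406 0.2604; 0.0608 0.2604 1.5138]
step 4: x^-=[2.8689, 1.7071, -0.7076]  P^-=[0.4107 -0.1418 0.1107; -0.1418 0.9999 0.4037; 0.1107 0.4037 1.8215]  S=[0.5055]  K=[0.7163; 0.2095; 0.1543]  nu=[-4.3935]  x^+=[-0.2782, 0.7868, -1.3855]  P^+=[0.1513 -0.2177 0.0548; -0.2177 0.9778 0.3873; 0.0548 0.3873 1.8095]
step 5: x^-=[-0.3262, 0.5885, -1.4464]  P^-=[0.4100 -0.1343 0.1195; -0.1343 1.0539 0.5541; 0.1195 0.5541 2.1548]  S=[0.5072]  K=[0.7152; 0.2297; 0.2016]  nu=[-3.8843]  x^+=[-3.1044, -0.3035, -2.2296]  P^+=[0.1505 -0.2176 0.0463; -0.2176 1.0272 0.5307; 0.0463 0.5307 2.1342]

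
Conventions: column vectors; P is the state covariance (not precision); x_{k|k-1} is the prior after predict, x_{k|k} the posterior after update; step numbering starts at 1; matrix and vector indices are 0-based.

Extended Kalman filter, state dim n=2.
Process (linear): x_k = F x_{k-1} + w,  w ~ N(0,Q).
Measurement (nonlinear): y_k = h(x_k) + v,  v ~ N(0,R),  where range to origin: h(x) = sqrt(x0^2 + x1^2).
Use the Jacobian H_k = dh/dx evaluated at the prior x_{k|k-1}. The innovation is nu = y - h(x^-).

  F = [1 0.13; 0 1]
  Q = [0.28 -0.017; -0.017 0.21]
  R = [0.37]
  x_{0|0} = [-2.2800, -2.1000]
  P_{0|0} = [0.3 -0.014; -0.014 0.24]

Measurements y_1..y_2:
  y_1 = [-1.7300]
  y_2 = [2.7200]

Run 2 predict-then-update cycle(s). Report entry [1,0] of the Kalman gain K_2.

step 1: x^-=[-2.5530, -2.1000]  P^-=[0.5804 0.0002; 0.0002 0.4500]  H_jac=[-0.7723 -0.6353]  S=[0.8980]  K=[-0.4993; -0.3185]  nu=[-5.0357]  x^+=[-0.0386, -0.4960]  P^+=[0.3565 -0.1426; -0.1426 0.3589]
step 2: x^-=[-0.1030, -0.4960]  P^-=[0.6055 -0.1130; -0.1130 0.5689]  H_jac=[-0.2034 -0.9791]  S=[0.8954]  K=[-0.0140; -0.5964]  nu=[2.2134]  x^+=[-0.1341, -1.8161]  P^+=[0.6053 -0.1205; -0.1205 0.2504]

K[1,0] = -0.5964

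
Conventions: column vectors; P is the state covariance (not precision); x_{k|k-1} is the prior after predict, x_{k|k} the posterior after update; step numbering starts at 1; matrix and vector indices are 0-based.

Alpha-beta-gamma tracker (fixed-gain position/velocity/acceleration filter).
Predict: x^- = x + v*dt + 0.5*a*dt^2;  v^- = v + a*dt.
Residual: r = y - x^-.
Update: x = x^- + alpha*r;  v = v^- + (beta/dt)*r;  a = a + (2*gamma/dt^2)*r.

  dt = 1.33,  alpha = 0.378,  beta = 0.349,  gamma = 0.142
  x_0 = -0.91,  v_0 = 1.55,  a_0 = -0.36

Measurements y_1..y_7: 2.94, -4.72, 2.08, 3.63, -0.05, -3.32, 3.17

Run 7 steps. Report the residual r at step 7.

resid = 5.2295

step 1: x_pred=0.8331  r=2.1069  x^+=1.6295  v^+=1.6241  a^+=-0.0217
step 2: x_pred=3.7703  r=-8.4903  x^+=0.5610  v^+=-0.6327  a^+=-1.3849
step 3: x_pred=-1.5054  r=3.5854  x^+=-0.1501  v^+=-1.5338  a^+=-0.8092
step 4: x_pred=-2.9058  r=6.5358  x^+=-0.4352  v^+=-0.8950  a^+=0.2401
step 5: x_pred=-1.4132  r=1.3632  x^+=-0.8979  v^+=-0.2179  a^+=0.4590
step 6: x_pred=-0.7818  r=-2.5382  x^+=-1.7413  v^+=-0.2735  a^+=0.0515
step 7: x_pred=-2.0595  r=5.2295  x^+=-0.0828  v^+=1.1672  a^+=0.8911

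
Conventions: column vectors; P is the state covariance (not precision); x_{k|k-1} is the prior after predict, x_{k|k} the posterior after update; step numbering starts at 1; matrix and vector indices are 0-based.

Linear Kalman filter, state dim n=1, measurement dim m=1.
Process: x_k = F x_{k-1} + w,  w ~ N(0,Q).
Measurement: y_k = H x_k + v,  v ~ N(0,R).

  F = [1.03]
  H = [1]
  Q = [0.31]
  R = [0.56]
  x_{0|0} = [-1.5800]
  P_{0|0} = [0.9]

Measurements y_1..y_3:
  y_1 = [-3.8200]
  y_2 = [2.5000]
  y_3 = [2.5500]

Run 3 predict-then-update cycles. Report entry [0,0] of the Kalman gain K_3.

step 1: x^-=[-1.6274]  P^-=[1.2648]  S=[1.8248]  K=[0.6931]  nu=[-2.1926]  x^+=[-3.1471]  P^+=[0.3881]
step 2: x^-=[-3.2415]  P^-=[0.7218]  S=[1.2818]  K=[0.5631]  nu=[5.7415]  x^+=[-0.0084]  P^+=[0.3153]
step 3: x^-=[-0.0087]  P^-=[0.6445]  S=[1.2045]  K=[0.5351]  nu=[2.5587]  x^+=[1.3605]  P^+=[0.2997]

K[0,0] = 0.5351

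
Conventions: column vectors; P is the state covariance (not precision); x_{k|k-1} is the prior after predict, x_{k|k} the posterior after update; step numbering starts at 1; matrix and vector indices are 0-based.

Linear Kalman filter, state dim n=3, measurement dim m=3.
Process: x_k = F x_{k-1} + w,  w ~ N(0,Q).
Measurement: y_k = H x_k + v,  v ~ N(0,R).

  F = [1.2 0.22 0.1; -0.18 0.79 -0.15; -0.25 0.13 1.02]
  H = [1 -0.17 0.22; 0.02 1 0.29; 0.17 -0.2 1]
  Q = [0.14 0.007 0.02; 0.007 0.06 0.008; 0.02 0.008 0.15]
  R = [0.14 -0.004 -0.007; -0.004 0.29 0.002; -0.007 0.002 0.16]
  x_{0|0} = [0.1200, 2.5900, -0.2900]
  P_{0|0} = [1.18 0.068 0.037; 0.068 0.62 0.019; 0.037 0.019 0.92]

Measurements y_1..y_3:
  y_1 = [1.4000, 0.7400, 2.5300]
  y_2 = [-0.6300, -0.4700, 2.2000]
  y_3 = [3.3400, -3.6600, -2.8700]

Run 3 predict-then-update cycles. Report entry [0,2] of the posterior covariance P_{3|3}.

P_post[0,2] = -0.0345

step 1: x^-=[0.6848, 2.0680, 0.0109]  P^-=[1.9240 -0.0986 -0.1667; -0.0986 0.4840 -0.0215; -0.1667 -0.0215 1.1731]  S=[2.0966 -0.1240 0.4489; -0.1240 0.8551 0.2038; 0.4489 0.2038 1.3667]  K=[0.9521 0.0563 -0.1893; -0.0139 0.5981 -0.1834; -0.1307 0.1444 0.8622]  nu=[1.0644, -1.3449, 2.8163]  x^+=[1.0893, 0.7322, 2.1057]  P^+=[0.1514 0.0258 -0.0574; 0.0258 0.1721 0.0020; -0.0574 0.0020 0.1493]
step 2: x^-=[1.6788, 0.0665, 1.9706]  P^-=[0.3677 0.0368 -0.0710; 0.0368 0.1648 0.0139; -0.0710 0.0139 0.3458]  S=[0.4844 0.0156 0.0521; 0.0156 0.4927 0.0849; 0.0521 0.0849 0.4908]  K=[0.7251 0.0451 -0.1171; 0.0227 0.3589 -0.0905; -0.0694 0.1171 0.6614]  nu=[-2.7311, -1.1416, -0.0427]  x^+=[-0.3480, -0.4014, 1.9981]  P^+=[0.1140 0.0191 -0.0393; 0.0191 0.1025 0.0033; -0.0393 0.0033 0.1139]
step 3: x^-=[-0.3061, -0.5542, 2.0729]  P^-=[0.3111 0.0237 -0.0441; 0.0237 0.1219 0.0104; -0.0441 0.0104 0.2970]  S=[0.4408 0.0129 0.0620; 0.0129 0.4434 0.0755; 0.0620 0.0755 0.4502]  K=[0.6865 0.0343 -0.0913; 0.0137 0.2948 -0.0735; -0.0471 0.1104 0.6266]  nu=[3.0958, -3.7008, -5.0017]  x^+=[2.1489, -1.2354, -1.6155]  P^+=[0.1067 0.0149 -0.0345; 0.0149 0.0841 0.0030; -0.0345 0.0030 0.1073]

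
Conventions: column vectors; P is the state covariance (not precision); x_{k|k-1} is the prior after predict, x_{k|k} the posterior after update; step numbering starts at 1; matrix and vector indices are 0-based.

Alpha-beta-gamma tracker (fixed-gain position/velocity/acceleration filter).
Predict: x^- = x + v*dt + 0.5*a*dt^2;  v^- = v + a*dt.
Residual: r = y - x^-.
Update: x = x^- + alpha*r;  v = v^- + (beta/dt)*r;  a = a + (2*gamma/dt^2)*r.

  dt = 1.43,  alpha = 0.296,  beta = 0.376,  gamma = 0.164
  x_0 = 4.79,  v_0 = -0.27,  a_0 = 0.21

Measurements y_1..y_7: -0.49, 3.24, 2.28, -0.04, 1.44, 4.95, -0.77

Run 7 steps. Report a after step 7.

a_post = -0.2495

step 1: x_pred=4.6186  r=-5.1086  x^+=3.1065  v^+=-1.3129  a^+=-0.6094
step 2: x_pred=0.6059  r=2.6341  x^+=1.3856  v^+=-1.4918  a^+=-0.1869
step 3: x_pred=-0.9388  r=3.2188  x^+=0.0140  v^+=-0.9127  a^+=0.3294
step 4: x_pred=-0.9544  r=0.9144  x^+=-0.6838  v^+=-0.2013  a^+=0.4761
step 5: x_pred=-0.4848  r=1.9248  x^+=0.0849  v^+=0.9856  a^+=0.7848
step 6: x_pred=2.2968  r=2.6532  x^+=3.0821  v^+=2.8055  a^+=1.2104
step 7: x_pred=8.3316  r=-9.1016  x^+=5.6375  v^+=2.1432  a^+=-0.2495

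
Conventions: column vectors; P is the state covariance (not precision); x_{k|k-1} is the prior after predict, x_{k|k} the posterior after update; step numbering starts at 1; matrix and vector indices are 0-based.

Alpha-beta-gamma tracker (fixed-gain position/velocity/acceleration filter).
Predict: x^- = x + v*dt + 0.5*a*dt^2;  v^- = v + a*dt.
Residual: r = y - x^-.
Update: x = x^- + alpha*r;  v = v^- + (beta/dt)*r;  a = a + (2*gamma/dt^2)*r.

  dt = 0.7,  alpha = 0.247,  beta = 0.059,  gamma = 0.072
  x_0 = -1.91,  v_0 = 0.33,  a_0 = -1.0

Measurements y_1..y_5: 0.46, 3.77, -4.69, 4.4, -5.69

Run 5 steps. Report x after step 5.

x_post = -0.2925

step 1: x_pred=-1.9240  r=2.3840  x^+=-1.3352  v^+=-0.1691  a^+=-0.2994
step 2: x_pred=-1.5268  r=5.2968  x^+=-0.2185  v^+=0.0678  a^+=1.2572
step 3: x_pred=0.1370  r=-4.8270  x^+=-1.0553  v^+=0.5410  a^+=-0.1613
step 4: x_pred=-0.7161  r=5.1161  x^+=0.5476  v^+=0.8593  a^+=1.3422
step 5: x_pred=1.4779  r=-7.1679  x^+=-0.2925  v^+=1.1947  a^+=-0.7643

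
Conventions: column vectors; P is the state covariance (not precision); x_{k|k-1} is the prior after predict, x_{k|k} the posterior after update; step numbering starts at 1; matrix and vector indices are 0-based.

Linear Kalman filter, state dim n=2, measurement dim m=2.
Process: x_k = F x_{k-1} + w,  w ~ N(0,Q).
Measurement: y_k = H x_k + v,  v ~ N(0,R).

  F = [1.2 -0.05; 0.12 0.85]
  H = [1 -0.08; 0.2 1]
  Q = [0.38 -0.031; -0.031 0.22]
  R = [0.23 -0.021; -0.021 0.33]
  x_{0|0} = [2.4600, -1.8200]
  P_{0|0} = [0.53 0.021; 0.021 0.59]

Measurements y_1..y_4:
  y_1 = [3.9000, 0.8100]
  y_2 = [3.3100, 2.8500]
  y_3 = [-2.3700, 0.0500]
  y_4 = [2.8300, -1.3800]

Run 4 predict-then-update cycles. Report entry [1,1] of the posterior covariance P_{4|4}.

step 1: x^-=[3.0430, -1.2518]  P^-=[1.1422 0.0415; 0.0415 0.6582]  S=[1.3697 0.1957; 0.1957 1.0505]  K=[0.8164 0.1049; -0.1014 0.6534]  nu=[0.7569, 1.4532]  x^+=[3.8134, -0.3791]  P^+=[0.1840 -0.0193; -0.0193 0.2216]
step 2: x^-=[4.5951, 0.1354]  P^-=[0.6479 -0.0335; -0.0335 0.3788]  S=[0.8857 0.0453; 0.0453 0.7213]  K=[0.7301 0.0873; -0.0988 0.5221]  nu=[-1.2742, 1.7956]  x^+=[3.8216, 1.1986]  P^+=[0.1645 -0.0194; -0.0194 0.1782]
step 3: x^-=[4.5260, 1.4774]  P^-=[0.6197 -0.0346; -0.0346 0.3472]  S=[0.8575 0.0411; 0.0411 0.6881]  K=[0.7218 0.0867; -0.0967 0.5003]  nu=[-6.7778, -2.3326]  x^+=[-0.5684, 0.9660]  P^+=[0.1627 -0.0191; -0.0191 0.1709]
step 4: x^-=[-0.7304, 0.7529]  P^-=[0.6170 -0.0342; -0.0342 0.3419]  S=[0.8546 0.0414; 0.0414 0.6830]  K=[0.7209 0.0869; -0.0961 0.4965]  nu=[3.6206, -1.9869]  x^+=[1.7070, -0.5813]  P^+=[0.1625 -0.0189; -0.0189 0.1697]

P_post[1,1] = 0.1697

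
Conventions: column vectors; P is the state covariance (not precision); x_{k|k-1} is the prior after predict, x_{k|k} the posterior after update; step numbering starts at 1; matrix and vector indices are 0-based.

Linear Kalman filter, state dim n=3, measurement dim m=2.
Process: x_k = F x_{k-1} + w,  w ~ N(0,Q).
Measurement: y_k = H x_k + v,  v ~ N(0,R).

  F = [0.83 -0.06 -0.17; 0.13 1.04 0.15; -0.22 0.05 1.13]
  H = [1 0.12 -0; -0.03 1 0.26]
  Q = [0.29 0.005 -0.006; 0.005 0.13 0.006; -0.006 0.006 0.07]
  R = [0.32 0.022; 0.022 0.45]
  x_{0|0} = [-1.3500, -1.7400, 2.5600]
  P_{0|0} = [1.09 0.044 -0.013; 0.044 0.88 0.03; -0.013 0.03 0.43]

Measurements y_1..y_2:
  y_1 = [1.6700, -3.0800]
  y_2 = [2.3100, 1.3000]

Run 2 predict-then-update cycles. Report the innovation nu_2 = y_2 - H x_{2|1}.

innov = [1.7276, 3.4238]

step 1: x^-=[-1.4513, -1.6011, 3.1028]  P^-=[1.0564 0.0875 -0.3028; 0.0875 1.1307 0.1177; -0.3028 0.1177 0.6829]  S=[1.4137 0.1381; 0.1381 1.6884]  K=[0.7621 -0.0759; 0.0916 0.6787; -0.2236 0.1985]  nu=[3.3134, -2.3292]  x^+=[1.2507, -2.8786, 1.8994]  P^+=[0.2416 0.0054 -0.0597; 0.0054 0.3238 -0.0624; -0.0597 -0.0624 0.5579]
step 2: x^-=[0.8879, -2.5462, 1.7273]  P^-=[0.4887 0.0067 -0.2114; 0.0067 0.4765 0.0287; -0.2114 0.0287 0.8174]  S=[0.8172 0.0171; 0.0171 1.0000]  K=[0.6006 -0.0732; 0.0681 0.4826; -0.2598 0.2520]  nu=[1.7276, 3.4238]  x^+=[1.6748, -0.7763, 2.1412]  P^+=[0.1901 0.0038 -0.0684; 0.0038 0.2387 -0.0766; -0.0684 -0.0766 0.7010]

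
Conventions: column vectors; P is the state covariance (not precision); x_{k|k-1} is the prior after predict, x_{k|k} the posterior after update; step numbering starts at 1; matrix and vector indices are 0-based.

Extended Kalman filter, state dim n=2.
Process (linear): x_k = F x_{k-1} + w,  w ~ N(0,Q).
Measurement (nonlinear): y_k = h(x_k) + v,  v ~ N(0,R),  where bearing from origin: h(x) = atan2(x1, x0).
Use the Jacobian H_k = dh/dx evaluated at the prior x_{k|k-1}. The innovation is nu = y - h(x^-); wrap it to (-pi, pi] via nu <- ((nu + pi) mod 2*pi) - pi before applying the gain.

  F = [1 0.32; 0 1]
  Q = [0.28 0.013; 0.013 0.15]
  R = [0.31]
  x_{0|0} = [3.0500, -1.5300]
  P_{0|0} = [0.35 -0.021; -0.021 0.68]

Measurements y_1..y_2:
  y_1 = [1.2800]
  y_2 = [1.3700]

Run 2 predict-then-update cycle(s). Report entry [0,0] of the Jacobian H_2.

step 1: x^-=[2.5604, -1.5300]  P^-=[0.6862 0.2096; 0.2096 0.8300]  H_jac=[0.1720 0.2878]  S=[0.4198]  K=[0.4248; 0.6549]  nu=[1.8186]  x^+=[3.3330, -0.3390]  P^+=[0.6104 0.0928; 0.0928 0.6500]
step 2: x^-=[3.2245, -0.3390]  P^-=[1.0164 0.3138; 0.3138 0.8000]  H_jac=[0.0322 0.3067]  S=[0.3925]  K=[0.3287; 0.6509]  nu=[1.4747]  x^+=[3.7093, 0.6209]  P^+=[0.9740 0.2298; 0.2298 0.6337]

H_jac[0,0] = 0.0322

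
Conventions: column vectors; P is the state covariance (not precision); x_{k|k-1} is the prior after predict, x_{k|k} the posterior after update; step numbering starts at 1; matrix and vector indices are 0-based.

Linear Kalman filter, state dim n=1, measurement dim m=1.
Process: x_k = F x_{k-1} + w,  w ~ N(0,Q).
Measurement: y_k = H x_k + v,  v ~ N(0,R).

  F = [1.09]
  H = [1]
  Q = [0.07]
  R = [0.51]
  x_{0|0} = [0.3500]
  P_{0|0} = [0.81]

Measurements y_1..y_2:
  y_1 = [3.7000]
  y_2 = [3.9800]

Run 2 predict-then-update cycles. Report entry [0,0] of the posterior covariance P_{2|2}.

step 1: x^-=[0.3815]  P^-=[1.0324]  S=[1.5424]  K=[0.6693]  nu=[3.3185]  x^+=[2.6027]  P^+=[0.3414]
step 2: x^-=[2.8369]  P^-=[0.4756]  S=[0.9856]  K=[0.4825]  nu=[1.1431]  x^+=[3.3885]  P^+=[0.2461]

P_post[0,0] = 0.2461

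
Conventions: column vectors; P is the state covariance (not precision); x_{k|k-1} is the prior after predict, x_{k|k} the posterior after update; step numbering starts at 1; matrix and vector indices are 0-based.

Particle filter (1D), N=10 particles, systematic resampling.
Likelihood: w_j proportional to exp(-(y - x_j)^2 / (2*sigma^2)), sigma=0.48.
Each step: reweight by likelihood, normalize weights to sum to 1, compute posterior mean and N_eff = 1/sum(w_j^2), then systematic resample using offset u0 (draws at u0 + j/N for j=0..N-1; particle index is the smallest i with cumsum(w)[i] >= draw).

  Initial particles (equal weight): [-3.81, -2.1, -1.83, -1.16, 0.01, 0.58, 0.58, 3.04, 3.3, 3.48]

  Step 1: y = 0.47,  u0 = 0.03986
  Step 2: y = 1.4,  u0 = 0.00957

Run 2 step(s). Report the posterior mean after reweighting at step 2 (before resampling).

post_mean = 0.5646

step 1: w=[0.0000, 0.0000, 0.0000, 0.0012, 0.2446, 0.3771, 0.3771, 0.0000, 0.0000, 0.0000]  mean=0.4385  Neff=2.9050  idx=[4, 4, 4, 5, 5, 5, 6, 6, 6, 6]
step 2: w=[0.0090, 0.0090, 0.0090, 0.1390, 0.1390, 0.1390, 0.1390, 0.1390, 0.1390, 0.1390]  mean=0.5646  Neff=7.3819  idx=[1, 3, 4, 5, 5, 6, 7, 7, 8, 9]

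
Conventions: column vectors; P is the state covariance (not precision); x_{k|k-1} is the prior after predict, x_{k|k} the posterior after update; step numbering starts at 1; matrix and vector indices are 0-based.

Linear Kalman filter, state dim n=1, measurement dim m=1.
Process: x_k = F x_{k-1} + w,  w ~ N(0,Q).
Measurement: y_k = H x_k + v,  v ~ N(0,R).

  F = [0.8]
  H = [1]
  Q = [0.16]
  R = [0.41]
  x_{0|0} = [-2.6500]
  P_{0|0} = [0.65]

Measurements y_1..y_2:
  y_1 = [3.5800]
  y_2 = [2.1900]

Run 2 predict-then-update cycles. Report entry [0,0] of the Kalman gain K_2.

step 1: x^-=[-2.1200]  P^-=[0.5760]  S=[0.9860]  K=[0.5842]  nu=[5.7000]  x^+=[1.2098]  P^+=[0.2395]
step 2: x^-=[0.9679]  P^-=[0.3133]  S=[0.7233]  K=[0.4331]  nu=[1.2221]  x^+=[1.4972]  P^+=[0.1776]

K[0,0] = 0.4331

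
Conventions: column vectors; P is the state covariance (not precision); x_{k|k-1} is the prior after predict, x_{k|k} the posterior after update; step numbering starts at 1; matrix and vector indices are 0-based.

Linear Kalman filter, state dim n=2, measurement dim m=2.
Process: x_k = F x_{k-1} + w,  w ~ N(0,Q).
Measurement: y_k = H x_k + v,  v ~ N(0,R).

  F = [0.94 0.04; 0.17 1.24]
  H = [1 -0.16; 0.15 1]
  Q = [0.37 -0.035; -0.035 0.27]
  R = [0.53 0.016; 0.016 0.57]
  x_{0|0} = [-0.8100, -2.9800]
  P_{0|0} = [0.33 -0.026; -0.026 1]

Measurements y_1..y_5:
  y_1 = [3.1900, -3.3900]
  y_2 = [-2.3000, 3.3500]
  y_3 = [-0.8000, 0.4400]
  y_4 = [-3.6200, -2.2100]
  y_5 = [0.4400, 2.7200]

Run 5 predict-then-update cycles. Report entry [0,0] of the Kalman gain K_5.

K[0,0] = 0.5294

step 1: x^-=[-0.8806, -3.8329]  P^-=[0.6612 0.0369; 0.0369 1.8062]  S=[1.2257 -0.1378; -0.1378 2.4021]  K=[0.5446 0.0879; -0.1217 0.7472]  nu=[3.4573, 0.5750]  x^+=[1.0526, -3.8239]  P^+=[0.2924 0.0149; 0.0149 0.4217]
step 2: x^-=[0.8365, -4.5627]  P^-=[0.6302 0.0502; 0.0502 0.9332]  S=[1.1680 0.0102; 0.0102 1.5324]  K=[0.5319 0.0909; -0.0902 0.6145]  nu=[-3.8666, 7.7873]  x^+=[-0.5122, 0.5713]  P^+=[0.2861 0.0174; 0.0174 0.3462]
step 3: x^-=[-0.4586, 0.6213]  P^-=[0.6247 0.0483; 0.0483 0.8179]  S=[1.1602 0.0260; 0.0260 1.4165]  K=[0.5298 0.0905; -0.0842 0.5841]  nu=[-0.2420, -0.1125]  x^+=[-0.5970, 0.5760]  P^+=[0.2850 0.0173; 0.0173 0.3290]
step 4: x^-=[-0.5381, 0.6127]  P^-=[0.6236 0.0472; 0.0472 0.7914]  S=[1.1588 0.0290; 0.0290 1.3896]  K=[0.5294 0.0902; -0.0830 0.5763]  nu=[-2.9838, -2.7420]  x^+=[-2.3652, -0.7201]  P^+=[0.2848 0.0172; 0.0172 0.3246]
step 5: x^-=[-2.2521, -1.2950]  P^-=[0.6234 0.0468; 0.0468 0.7846]  S=[1.1586 0.0296; 0.0296 1.3827]  K=[0.5294 0.0901; -0.0827 0.5743]  nu=[2.4849, 4.3528]  x^+=[-0.5445, 0.9994]  P^+=[0.2847 0.0171; 0.0171 0.3235]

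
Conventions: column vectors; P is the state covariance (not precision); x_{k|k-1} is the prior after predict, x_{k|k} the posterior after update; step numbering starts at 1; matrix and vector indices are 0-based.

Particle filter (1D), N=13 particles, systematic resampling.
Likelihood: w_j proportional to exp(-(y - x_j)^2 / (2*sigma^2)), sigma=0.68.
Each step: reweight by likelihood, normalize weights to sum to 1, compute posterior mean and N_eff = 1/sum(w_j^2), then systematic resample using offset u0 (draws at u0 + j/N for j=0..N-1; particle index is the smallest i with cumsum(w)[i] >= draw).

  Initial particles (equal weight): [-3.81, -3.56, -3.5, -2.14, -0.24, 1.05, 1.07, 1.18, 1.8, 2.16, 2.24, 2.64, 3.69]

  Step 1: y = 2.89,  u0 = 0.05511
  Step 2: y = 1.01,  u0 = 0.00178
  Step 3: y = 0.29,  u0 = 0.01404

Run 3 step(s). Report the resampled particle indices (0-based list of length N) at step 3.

step 1: w=[0.0000, 0.0000, 0.0000, 0.0000, 0.0000, 0.0086, 0.0093, 0.0141, 0.0921, 0.1871, 0.2109, 0.3112, 0.1667]  mean=2.5147  Neff=4.6953  idx=[8, 9, 9, 9, 10, 10, 10, 11, 11, 11, 11, 12, 12]
step 2: w=[0.2498, 0.1174, 0.1174, 0.1174, 0.0956, 0.0956, 0.0956, 0.0277, 0.0277, 0.0277, 0.0277, 0.0002, 0.0002]  mean=2.1469  Neff=7.4505  idx=[0, 0, 0, 0, 1, 2, 2, 3, 4, 4, 5, 6, 8]
step 3: w=[0.1702, 0.1702, 0.1702, 0.1702, 0.0457, 0.0457, 0.0457, 0.0457, 0.0328, 0.0328, 0.0328, 0.0328, 0.0051]  mean=1.9278  Neff=7.7763  idx=[0, 0, 0, 1, 1, 2, 2, 3, 3, 4, 6, 7, 10]

resampled_idx = [0, 0, 0, 1, 1, 2, 2, 3, 3, 4, 6, 7, 10]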